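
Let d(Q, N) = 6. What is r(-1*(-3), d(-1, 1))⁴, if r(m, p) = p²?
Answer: 1679616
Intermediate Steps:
r(-1*(-3), d(-1, 1))⁴ = (6²)⁴ = 36⁴ = 1679616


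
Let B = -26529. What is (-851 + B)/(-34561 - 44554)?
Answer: 5476/15823 ≈ 0.34608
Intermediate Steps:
(-851 + B)/(-34561 - 44554) = (-851 - 26529)/(-34561 - 44554) = -27380/(-79115) = -27380*(-1/79115) = 5476/15823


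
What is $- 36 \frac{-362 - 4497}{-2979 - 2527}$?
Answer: $- \frac{87462}{2753} \approx -31.77$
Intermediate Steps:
$- 36 \frac{-362 - 4497}{-2979 - 2527} = - 36 \frac{-362 - 4497}{-5506} = - 36 \left(-362 - 4497\right) \left(- \frac{1}{5506}\right) = - 36 \left(\left(-4859\right) \left(- \frac{1}{5506}\right)\right) = \left(-36\right) \frac{4859}{5506} = - \frac{87462}{2753}$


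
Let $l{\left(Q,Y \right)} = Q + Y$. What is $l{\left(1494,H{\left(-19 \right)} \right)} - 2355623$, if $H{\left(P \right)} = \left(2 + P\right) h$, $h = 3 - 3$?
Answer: $-2354129$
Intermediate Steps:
$h = 0$
$H{\left(P \right)} = 0$ ($H{\left(P \right)} = \left(2 + P\right) 0 = 0$)
$l{\left(1494,H{\left(-19 \right)} \right)} - 2355623 = \left(1494 + 0\right) - 2355623 = 1494 - 2355623 = -2354129$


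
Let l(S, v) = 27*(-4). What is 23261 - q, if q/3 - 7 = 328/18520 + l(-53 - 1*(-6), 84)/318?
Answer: 2851550291/122695 ≈ 23241.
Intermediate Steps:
l(S, v) = -108
q = 2458104/122695 (q = 21 + 3*(328/18520 - 108/318) = 21 + 3*(328*(1/18520) - 108*1/318) = 21 + 3*(41/2315 - 18/53) = 21 + 3*(-39497/122695) = 21 - 118491/122695 = 2458104/122695 ≈ 20.034)
23261 - q = 23261 - 1*2458104/122695 = 23261 - 2458104/122695 = 2851550291/122695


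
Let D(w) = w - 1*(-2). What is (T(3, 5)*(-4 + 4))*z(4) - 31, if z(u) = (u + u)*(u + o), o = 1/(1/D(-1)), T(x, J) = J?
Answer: -31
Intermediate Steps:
D(w) = 2 + w (D(w) = w + 2 = 2 + w)
o = 1 (o = 1/(1/(2 - 1)) = 1/(1/1) = 1/1 = 1)
z(u) = 2*u*(1 + u) (z(u) = (u + u)*(u + 1) = (2*u)*(1 + u) = 2*u*(1 + u))
(T(3, 5)*(-4 + 4))*z(4) - 31 = (5*(-4 + 4))*(2*4*(1 + 4)) - 31 = (5*0)*(2*4*5) - 31 = 0*40 - 31 = 0 - 31 = -31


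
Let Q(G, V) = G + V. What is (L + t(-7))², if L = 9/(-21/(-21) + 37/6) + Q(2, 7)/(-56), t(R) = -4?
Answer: 48930025/5798464 ≈ 8.4384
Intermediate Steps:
L = 2637/2408 (L = 9/(-21/(-21) + 37/6) + (2 + 7)/(-56) = 9/(-21*(-1/21) + 37*(⅙)) + 9*(-1/56) = 9/(1 + 37/6) - 9/56 = 9/(43/6) - 9/56 = 9*(6/43) - 9/56 = 54/43 - 9/56 = 2637/2408 ≈ 1.0951)
(L + t(-7))² = (2637/2408 - 4)² = (-6995/2408)² = 48930025/5798464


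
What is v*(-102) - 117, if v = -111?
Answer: 11205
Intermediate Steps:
v*(-102) - 117 = -111*(-102) - 117 = 11322 - 117 = 11205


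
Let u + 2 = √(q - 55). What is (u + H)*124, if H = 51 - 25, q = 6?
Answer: 2976 + 868*I ≈ 2976.0 + 868.0*I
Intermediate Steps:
u = -2 + 7*I (u = -2 + √(6 - 55) = -2 + √(-49) = -2 + 7*I ≈ -2.0 + 7.0*I)
H = 26
(u + H)*124 = ((-2 + 7*I) + 26)*124 = (24 + 7*I)*124 = 2976 + 868*I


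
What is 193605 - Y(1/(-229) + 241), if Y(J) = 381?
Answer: 193224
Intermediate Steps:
193605 - Y(1/(-229) + 241) = 193605 - 1*381 = 193605 - 381 = 193224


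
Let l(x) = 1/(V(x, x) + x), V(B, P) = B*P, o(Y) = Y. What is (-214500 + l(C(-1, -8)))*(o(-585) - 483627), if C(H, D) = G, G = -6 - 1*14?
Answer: 9867029908947/95 ≈ 1.0386e+11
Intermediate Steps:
G = -20 (G = -6 - 14 = -20)
C(H, D) = -20
l(x) = 1/(x + x²) (l(x) = 1/(x*x + x) = 1/(x² + x) = 1/(x + x²))
(-214500 + l(C(-1, -8)))*(o(-585) - 483627) = (-214500 + 1/((-20)*(1 - 20)))*(-585 - 483627) = (-214500 - 1/20/(-19))*(-484212) = (-214500 - 1/20*(-1/19))*(-484212) = (-214500 + 1/380)*(-484212) = -81509999/380*(-484212) = 9867029908947/95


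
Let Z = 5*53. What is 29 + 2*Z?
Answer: 559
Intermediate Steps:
Z = 265
29 + 2*Z = 29 + 2*265 = 29 + 530 = 559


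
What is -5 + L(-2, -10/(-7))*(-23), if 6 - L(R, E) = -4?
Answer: -235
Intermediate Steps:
L(R, E) = 10 (L(R, E) = 6 - 1*(-4) = 6 + 4 = 10)
-5 + L(-2, -10/(-7))*(-23) = -5 + 10*(-23) = -5 - 230 = -235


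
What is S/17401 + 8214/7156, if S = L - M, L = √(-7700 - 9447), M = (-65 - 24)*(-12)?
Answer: 67644603/62260778 + I*√17147/17401 ≈ 1.0865 + 0.0075252*I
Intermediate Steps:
M = 1068 (M = -89*(-12) = 1068)
L = I*√17147 (L = √(-17147) = I*√17147 ≈ 130.95*I)
S = -1068 + I*√17147 (S = I*√17147 - 1*1068 = I*√17147 - 1068 = -1068 + I*√17147 ≈ -1068.0 + 130.95*I)
S/17401 + 8214/7156 = (-1068 + I*√17147)/17401 + 8214/7156 = (-1068 + I*√17147)*(1/17401) + 8214*(1/7156) = (-1068/17401 + I*√17147/17401) + 4107/3578 = 67644603/62260778 + I*√17147/17401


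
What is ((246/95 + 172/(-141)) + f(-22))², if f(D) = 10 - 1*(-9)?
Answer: 74447668201/179426025 ≈ 414.92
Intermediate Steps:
f(D) = 19 (f(D) = 10 + 9 = 19)
((246/95 + 172/(-141)) + f(-22))² = ((246/95 + 172/(-141)) + 19)² = ((246*(1/95) + 172*(-1/141)) + 19)² = ((246/95 - 172/141) + 19)² = (18346/13395 + 19)² = (272851/13395)² = 74447668201/179426025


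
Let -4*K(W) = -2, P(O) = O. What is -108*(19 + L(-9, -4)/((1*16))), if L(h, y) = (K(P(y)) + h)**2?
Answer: -40635/16 ≈ -2539.7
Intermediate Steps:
K(W) = 1/2 (K(W) = -1/4*(-2) = 1/2)
L(h, y) = (1/2 + h)**2
-108*(19 + L(-9, -4)/((1*16))) = -108*(19 + ((1 + 2*(-9))**2/4)/((1*16))) = -108*(19 + ((1 - 18)**2/4)/16) = -108*(19 + ((1/4)*(-17)**2)*(1/16)) = -108*(19 + ((1/4)*289)*(1/16)) = -108*(19 + (289/4)*(1/16)) = -108*(19 + 289/64) = -108*1505/64 = -40635/16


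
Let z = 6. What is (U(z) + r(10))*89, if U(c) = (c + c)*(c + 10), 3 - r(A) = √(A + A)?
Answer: 17355 - 178*√5 ≈ 16957.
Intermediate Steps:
r(A) = 3 - √2*√A (r(A) = 3 - √(A + A) = 3 - √(2*A) = 3 - √2*√A)
U(c) = 2*c*(10 + c) (U(c) = (2*c)*(10 + c) = 2*c*(10 + c))
(U(z) + r(10))*89 = (2*6*(10 + 6) + (3 - √2*√10))*89 = (2*6*16 + (3 - 2*√5))*89 = (192 + (3 - 2*√5))*89 = (195 - 2*√5)*89 = 17355 - 178*√5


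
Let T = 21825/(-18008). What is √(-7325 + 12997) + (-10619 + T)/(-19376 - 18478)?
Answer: 191248777/681674832 + 2*√1418 ≈ 75.593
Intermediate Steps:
T = -21825/18008 (T = 21825*(-1/18008) = -21825/18008 ≈ -1.2120)
√(-7325 + 12997) + (-10619 + T)/(-19376 - 18478) = √(-7325 + 12997) + (-10619 - 21825/18008)/(-19376 - 18478) = √5672 - 191248777/18008/(-37854) = 2*√1418 - 191248777/18008*(-1/37854) = 2*√1418 + 191248777/681674832 = 191248777/681674832 + 2*√1418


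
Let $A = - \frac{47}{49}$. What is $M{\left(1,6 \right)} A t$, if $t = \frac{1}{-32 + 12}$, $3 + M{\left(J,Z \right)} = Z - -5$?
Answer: $\frac{94}{245} \approx 0.38367$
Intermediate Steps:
$A = - \frac{47}{49}$ ($A = \left(-47\right) \frac{1}{49} = - \frac{47}{49} \approx -0.95918$)
$M{\left(J,Z \right)} = 2 + Z$ ($M{\left(J,Z \right)} = -3 + \left(Z - -5\right) = -3 + \left(Z + 5\right) = -3 + \left(5 + Z\right) = 2 + Z$)
$t = - \frac{1}{20}$ ($t = \frac{1}{-20} = - \frac{1}{20} \approx -0.05$)
$M{\left(1,6 \right)} A t = \left(2 + 6\right) \left(- \frac{47}{49}\right) \left(- \frac{1}{20}\right) = 8 \left(- \frac{47}{49}\right) \left(- \frac{1}{20}\right) = \left(- \frac{376}{49}\right) \left(- \frac{1}{20}\right) = \frac{94}{245}$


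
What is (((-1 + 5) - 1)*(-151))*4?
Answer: -1812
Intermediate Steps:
(((-1 + 5) - 1)*(-151))*4 = ((4 - 1)*(-151))*4 = (3*(-151))*4 = -453*4 = -1812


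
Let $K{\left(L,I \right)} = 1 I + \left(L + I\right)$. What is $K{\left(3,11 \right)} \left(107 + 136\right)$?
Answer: $6075$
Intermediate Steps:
$K{\left(L,I \right)} = L + 2 I$ ($K{\left(L,I \right)} = I + \left(I + L\right) = L + 2 I$)
$K{\left(3,11 \right)} \left(107 + 136\right) = \left(3 + 2 \cdot 11\right) \left(107 + 136\right) = \left(3 + 22\right) 243 = 25 \cdot 243 = 6075$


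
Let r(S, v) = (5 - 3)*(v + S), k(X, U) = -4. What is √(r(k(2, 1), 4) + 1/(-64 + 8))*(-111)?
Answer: -111*I*√14/28 ≈ -14.833*I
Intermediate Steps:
r(S, v) = 2*S + 2*v (r(S, v) = 2*(S + v) = 2*S + 2*v)
√(r(k(2, 1), 4) + 1/(-64 + 8))*(-111) = √((2*(-4) + 2*4) + 1/(-64 + 8))*(-111) = √((-8 + 8) + 1/(-56))*(-111) = √(0 - 1/56)*(-111) = √(-1/56)*(-111) = (I*√14/28)*(-111) = -111*I*√14/28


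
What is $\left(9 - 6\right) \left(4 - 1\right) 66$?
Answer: $594$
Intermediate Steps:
$\left(9 - 6\right) \left(4 - 1\right) 66 = 3 \left(4 - 1\right) 66 = 3 \cdot 3 \cdot 66 = 9 \cdot 66 = 594$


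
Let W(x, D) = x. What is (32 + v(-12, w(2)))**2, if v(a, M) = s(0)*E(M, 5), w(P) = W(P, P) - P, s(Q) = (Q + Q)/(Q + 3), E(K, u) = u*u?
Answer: 1024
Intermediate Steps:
E(K, u) = u**2
s(Q) = 2*Q/(3 + Q) (s(Q) = (2*Q)/(3 + Q) = 2*Q/(3 + Q))
w(P) = 0 (w(P) = P - P = 0)
v(a, M) = 0 (v(a, M) = (2*0/(3 + 0))*5**2 = (2*0/3)*25 = (2*0*(1/3))*25 = 0*25 = 0)
(32 + v(-12, w(2)))**2 = (32 + 0)**2 = 32**2 = 1024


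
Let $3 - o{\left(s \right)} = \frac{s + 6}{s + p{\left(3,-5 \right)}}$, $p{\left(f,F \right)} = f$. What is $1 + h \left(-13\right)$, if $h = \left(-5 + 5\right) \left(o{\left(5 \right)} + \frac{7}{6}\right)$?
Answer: $1$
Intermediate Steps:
$o{\left(s \right)} = 3 - \frac{6 + s}{3 + s}$ ($o{\left(s \right)} = 3 - \frac{s + 6}{s + 3} = 3 - \frac{6 + s}{3 + s}$)
$h = 0$ ($h = \left(-5 + 5\right) \left(\frac{3 + 2 \cdot 5}{3 + 5} + \frac{7}{6}\right) = 0 \left(\frac{3 + 10}{8} + 7 \cdot \frac{1}{6}\right) = 0 \left(\frac{1}{8} \cdot 13 + \frac{7}{6}\right) = 0 \left(\frac{13}{8} + \frac{7}{6}\right) = 0 \cdot \frac{67}{24} = 0$)
$1 + h \left(-13\right) = 1 + 0 \left(-13\right) = 1 + 0 = 1$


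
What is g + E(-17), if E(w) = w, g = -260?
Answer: -277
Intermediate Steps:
g + E(-17) = -260 - 17 = -277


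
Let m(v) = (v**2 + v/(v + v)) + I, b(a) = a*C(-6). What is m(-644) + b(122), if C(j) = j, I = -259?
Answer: 827491/2 ≈ 4.1375e+5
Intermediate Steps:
b(a) = -6*a (b(a) = a*(-6) = -6*a)
m(v) = -517/2 + v**2 (m(v) = (v**2 + v/(v + v)) - 259 = (v**2 + v/((2*v))) - 259 = (v**2 + (1/(2*v))*v) - 259 = (v**2 + 1/2) - 259 = (1/2 + v**2) - 259 = -517/2 + v**2)
m(-644) + b(122) = (-517/2 + (-644)**2) - 6*122 = (-517/2 + 414736) - 732 = 828955/2 - 732 = 827491/2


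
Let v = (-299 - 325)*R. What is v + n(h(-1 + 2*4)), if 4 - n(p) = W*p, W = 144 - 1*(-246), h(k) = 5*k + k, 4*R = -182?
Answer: 12016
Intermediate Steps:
R = -91/2 (R = (1/4)*(-182) = -91/2 ≈ -45.500)
h(k) = 6*k
W = 390 (W = 144 + 246 = 390)
n(p) = 4 - 390*p
v = 28392 (v = (-299 - 325)*(-91/2) = -624*(-91/2) = 28392)
v + n(h(-1 + 2*4)) = 28392 + (4 - 2340*(-1 + 2*4)) = 28392 + (4 - 2340*(-1 + 8)) = 28392 + (4 - 2340*7) = 28392 + (4 - 390*42) = 28392 + (4 - 16380) = 28392 - 16376 = 12016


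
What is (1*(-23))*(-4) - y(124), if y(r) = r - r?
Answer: 92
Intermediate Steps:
y(r) = 0
(1*(-23))*(-4) - y(124) = (1*(-23))*(-4) - 1*0 = -23*(-4) + 0 = 92 + 0 = 92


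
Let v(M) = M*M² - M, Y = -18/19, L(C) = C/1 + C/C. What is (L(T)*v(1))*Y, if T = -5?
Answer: 0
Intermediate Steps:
L(C) = 1 + C (L(C) = C*1 + 1 = C + 1 = 1 + C)
Y = -18/19 (Y = -18*1/19 = -18/19 ≈ -0.94737)
v(M) = M³ - M
(L(T)*v(1))*Y = ((1 - 5)*(1³ - 1*1))*(-18/19) = -4*(1 - 1)*(-18/19) = -4*0*(-18/19) = 0*(-18/19) = 0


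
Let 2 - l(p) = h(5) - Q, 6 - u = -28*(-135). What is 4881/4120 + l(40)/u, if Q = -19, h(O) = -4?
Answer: 9237227/7774440 ≈ 1.1882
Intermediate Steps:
u = -3774 (u = 6 - (-28)*(-135) = 6 - 1*3780 = 6 - 3780 = -3774)
l(p) = -13 (l(p) = 2 - (-4 - 1*(-19)) = 2 - (-4 + 19) = 2 - 1*15 = 2 - 15 = -13)
4881/4120 + l(40)/u = 4881/4120 - 13/(-3774) = 4881*(1/4120) - 13*(-1/3774) = 4881/4120 + 13/3774 = 9237227/7774440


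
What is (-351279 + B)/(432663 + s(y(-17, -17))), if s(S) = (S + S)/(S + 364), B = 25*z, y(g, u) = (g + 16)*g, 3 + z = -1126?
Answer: -144591024/164844637 ≈ -0.87714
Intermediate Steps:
z = -1129 (z = -3 - 1126 = -1129)
y(g, u) = g*(16 + g) (y(g, u) = (16 + g)*g = g*(16 + g))
B = -28225 (B = 25*(-1129) = -28225)
s(S) = 2*S/(364 + S) (s(S) = (2*S)/(364 + S) = 2*S/(364 + S))
(-351279 + B)/(432663 + s(y(-17, -17))) = (-351279 - 28225)/(432663 + 2*(-17*(16 - 17))/(364 - 17*(16 - 17))) = -379504/(432663 + 2*(-17*(-1))/(364 - 17*(-1))) = -379504/(432663 + 2*17/(364 + 17)) = -379504/(432663 + 2*17/381) = -379504/(432663 + 2*17*(1/381)) = -379504/(432663 + 34/381) = -379504/164844637/381 = -379504*381/164844637 = -144591024/164844637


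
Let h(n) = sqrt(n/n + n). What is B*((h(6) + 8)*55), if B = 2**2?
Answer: 1760 + 220*sqrt(7) ≈ 2342.1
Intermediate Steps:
B = 4
h(n) = sqrt(1 + n)
B*((h(6) + 8)*55) = 4*((sqrt(1 + 6) + 8)*55) = 4*((sqrt(7) + 8)*55) = 4*((8 + sqrt(7))*55) = 4*(440 + 55*sqrt(7)) = 1760 + 220*sqrt(7)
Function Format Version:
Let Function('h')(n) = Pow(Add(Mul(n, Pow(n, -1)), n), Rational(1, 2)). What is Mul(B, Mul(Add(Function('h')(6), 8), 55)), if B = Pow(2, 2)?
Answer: Add(1760, Mul(220, Pow(7, Rational(1, 2)))) ≈ 2342.1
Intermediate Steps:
B = 4
Function('h')(n) = Pow(Add(1, n), Rational(1, 2))
Mul(B, Mul(Add(Function('h')(6), 8), 55)) = Mul(4, Mul(Add(Pow(Add(1, 6), Rational(1, 2)), 8), 55)) = Mul(4, Mul(Add(Pow(7, Rational(1, 2)), 8), 55)) = Mul(4, Mul(Add(8, Pow(7, Rational(1, 2))), 55)) = Mul(4, Add(440, Mul(55, Pow(7, Rational(1, 2))))) = Add(1760, Mul(220, Pow(7, Rational(1, 2))))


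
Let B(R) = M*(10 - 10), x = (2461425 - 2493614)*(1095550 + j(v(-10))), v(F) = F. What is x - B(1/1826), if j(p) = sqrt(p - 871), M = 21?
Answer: -35264658950 - 32189*I*sqrt(881) ≈ -3.5265e+10 - 9.5542e+5*I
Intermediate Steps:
j(p) = sqrt(-871 + p)
x = -35264658950 - 32189*I*sqrt(881) (x = (2461425 - 2493614)*(1095550 + sqrt(-871 - 10)) = -32189*(1095550 + sqrt(-881)) = -32189*(1095550 + I*sqrt(881)) = -35264658950 - 32189*I*sqrt(881) ≈ -3.5265e+10 - 9.5542e+5*I)
B(R) = 0 (B(R) = 21*(10 - 10) = 21*0 = 0)
x - B(1/1826) = (-35264658950 - 32189*I*sqrt(881)) - 1*0 = (-35264658950 - 32189*I*sqrt(881)) + 0 = -35264658950 - 32189*I*sqrt(881)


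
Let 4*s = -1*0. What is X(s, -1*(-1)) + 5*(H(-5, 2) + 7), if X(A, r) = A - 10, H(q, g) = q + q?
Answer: -25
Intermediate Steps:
H(q, g) = 2*q
s = 0 (s = (-1*0)/4 = (¼)*0 = 0)
X(A, r) = -10 + A
X(s, -1*(-1)) + 5*(H(-5, 2) + 7) = (-10 + 0) + 5*(2*(-5) + 7) = -10 + 5*(-10 + 7) = -10 + 5*(-3) = -10 - 15 = -25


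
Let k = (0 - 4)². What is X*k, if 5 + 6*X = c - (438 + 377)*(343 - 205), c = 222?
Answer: -898024/3 ≈ -2.9934e+5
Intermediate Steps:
k = 16 (k = (-4)² = 16)
X = -112253/6 (X = -⅚ + (222 - (438 + 377)*(343 - 205))/6 = -⅚ + (222 - 815*138)/6 = -⅚ + (222 - 1*112470)/6 = -⅚ + (222 - 112470)/6 = -⅚ + (⅙)*(-112248) = -⅚ - 18708 = -112253/6 ≈ -18709.)
X*k = -112253/6*16 = -898024/3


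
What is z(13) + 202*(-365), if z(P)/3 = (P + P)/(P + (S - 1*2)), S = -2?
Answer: -221164/3 ≈ -73721.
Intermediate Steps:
z(P) = 6*P/(-4 + P) (z(P) = 3*((P + P)/(P + (-2 - 1*2))) = 3*((2*P)/(P + (-2 - 2))) = 3*((2*P)/(P - 4)) = 3*((2*P)/(-4 + P)) = 3*(2*P/(-4 + P)) = 6*P/(-4 + P))
z(13) + 202*(-365) = 6*13/(-4 + 13) + 202*(-365) = 6*13/9 - 73730 = 6*13*(1/9) - 73730 = 26/3 - 73730 = -221164/3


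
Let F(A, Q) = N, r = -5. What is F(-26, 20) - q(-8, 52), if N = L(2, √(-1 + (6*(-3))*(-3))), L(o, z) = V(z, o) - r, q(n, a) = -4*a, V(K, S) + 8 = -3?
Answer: 202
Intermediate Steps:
V(K, S) = -11 (V(K, S) = -8 - 3 = -11)
L(o, z) = -6 (L(o, z) = -11 - 1*(-5) = -11 + 5 = -6)
N = -6
F(A, Q) = -6
F(-26, 20) - q(-8, 52) = -6 - (-4)*52 = -6 - 1*(-208) = -6 + 208 = 202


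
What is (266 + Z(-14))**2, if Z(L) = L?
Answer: 63504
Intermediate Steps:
(266 + Z(-14))**2 = (266 - 14)**2 = 252**2 = 63504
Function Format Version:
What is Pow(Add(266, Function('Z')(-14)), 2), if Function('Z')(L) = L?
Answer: 63504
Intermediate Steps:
Pow(Add(266, Function('Z')(-14)), 2) = Pow(Add(266, -14), 2) = Pow(252, 2) = 63504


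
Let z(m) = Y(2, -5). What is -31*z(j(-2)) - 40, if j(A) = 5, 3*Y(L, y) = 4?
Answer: -244/3 ≈ -81.333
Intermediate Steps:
Y(L, y) = 4/3 (Y(L, y) = (⅓)*4 = 4/3)
z(m) = 4/3
-31*z(j(-2)) - 40 = -31*4/3 - 40 = -124/3 - 40 = -244/3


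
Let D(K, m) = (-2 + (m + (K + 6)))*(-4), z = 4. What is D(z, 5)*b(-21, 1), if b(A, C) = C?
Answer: -52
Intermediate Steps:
D(K, m) = -16 - 4*K - 4*m (D(K, m) = (-2 + (m + (6 + K)))*(-4) = (-2 + (6 + K + m))*(-4) = (4 + K + m)*(-4) = -16 - 4*K - 4*m)
D(z, 5)*b(-21, 1) = (-16 - 4*4 - 4*5)*1 = (-16 - 16 - 20)*1 = -52*1 = -52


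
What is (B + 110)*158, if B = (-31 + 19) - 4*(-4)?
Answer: 18012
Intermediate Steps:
B = 4 (B = -12 + 16 = 4)
(B + 110)*158 = (4 + 110)*158 = 114*158 = 18012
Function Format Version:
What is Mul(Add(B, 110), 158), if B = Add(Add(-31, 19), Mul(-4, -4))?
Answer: 18012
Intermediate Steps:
B = 4 (B = Add(-12, 16) = 4)
Mul(Add(B, 110), 158) = Mul(Add(4, 110), 158) = Mul(114, 158) = 18012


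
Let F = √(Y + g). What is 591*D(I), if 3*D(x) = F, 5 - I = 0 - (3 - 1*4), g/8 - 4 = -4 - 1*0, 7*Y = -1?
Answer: 197*I*√7/7 ≈ 74.459*I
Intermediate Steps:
Y = -⅐ (Y = (⅐)*(-1) = -⅐ ≈ -0.14286)
g = 0 (g = 32 + 8*(-4 - 1*0) = 32 + 8*(-4 + 0) = 32 + 8*(-4) = 32 - 32 = 0)
F = I*√7/7 (F = √(-⅐ + 0) = √(-⅐) = I*√7/7 ≈ 0.37796*I)
I = 4 (I = 5 - (0 - (3 - 1*4)) = 5 - (0 - (3 - 4)) = 5 - (0 - 1*(-1)) = 5 - (0 + 1) = 5 - 1*1 = 5 - 1 = 4)
D(x) = I*√7/21 (D(x) = (I*√7/7)/3 = I*√7/21)
591*D(I) = 591*(I*√7/21) = 197*I*√7/7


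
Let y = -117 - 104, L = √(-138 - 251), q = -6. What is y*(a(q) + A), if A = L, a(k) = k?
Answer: 1326 - 221*I*√389 ≈ 1326.0 - 4358.8*I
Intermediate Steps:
L = I*√389 (L = √(-389) = I*√389 ≈ 19.723*I)
A = I*√389 ≈ 19.723*I
y = -221
y*(a(q) + A) = -221*(-6 + I*√389) = 1326 - 221*I*√389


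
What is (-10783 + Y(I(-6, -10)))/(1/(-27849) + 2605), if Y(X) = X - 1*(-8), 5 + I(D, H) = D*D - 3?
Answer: -299293203/72546644 ≈ -4.1255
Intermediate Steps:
I(D, H) = -8 + D² (I(D, H) = -5 + (D*D - 3) = -5 + (D² - 3) = -5 + (-3 + D²) = -8 + D²)
Y(X) = 8 + X (Y(X) = X + 8 = 8 + X)
(-10783 + Y(I(-6, -10)))/(1/(-27849) + 2605) = (-10783 + (8 + (-8 + (-6)²)))/(1/(-27849) + 2605) = (-10783 + (8 + (-8 + 36)))/(-1/27849 + 2605) = (-10783 + (8 + 28))/(72546644/27849) = (-10783 + 36)*(27849/72546644) = -10747*27849/72546644 = -299293203/72546644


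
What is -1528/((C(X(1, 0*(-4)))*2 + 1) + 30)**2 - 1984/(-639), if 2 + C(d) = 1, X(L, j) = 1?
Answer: 692152/537399 ≈ 1.2880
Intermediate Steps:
C(d) = -1 (C(d) = -2 + 1 = -1)
-1528/((C(X(1, 0*(-4)))*2 + 1) + 30)**2 - 1984/(-639) = -1528/((-1*2 + 1) + 30)**2 - 1984/(-639) = -1528/((-2 + 1) + 30)**2 - 1984*(-1/639) = -1528/(-1 + 30)**2 + 1984/639 = -1528/(29**2) + 1984/639 = -1528/841 + 1984/639 = 692152/537399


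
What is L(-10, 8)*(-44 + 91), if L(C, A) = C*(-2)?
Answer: 940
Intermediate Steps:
L(C, A) = -2*C
L(-10, 8)*(-44 + 91) = (-2*(-10))*(-44 + 91) = 20*47 = 940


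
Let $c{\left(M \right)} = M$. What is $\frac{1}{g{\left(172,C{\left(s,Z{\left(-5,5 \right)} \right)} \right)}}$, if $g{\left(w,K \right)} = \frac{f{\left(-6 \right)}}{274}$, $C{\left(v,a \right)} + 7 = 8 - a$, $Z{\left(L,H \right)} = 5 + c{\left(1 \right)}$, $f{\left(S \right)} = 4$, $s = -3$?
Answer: $\frac{137}{2} \approx 68.5$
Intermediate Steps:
$Z{\left(L,H \right)} = 6$ ($Z{\left(L,H \right)} = 5 + 1 = 6$)
$C{\left(v,a \right)} = 1 - a$ ($C{\left(v,a \right)} = -7 - \left(-8 + a\right) = 1 - a$)
$g{\left(w,K \right)} = \frac{2}{137}$ ($g{\left(w,K \right)} = \frac{4}{274} = 4 \cdot \frac{1}{274} = \frac{2}{137}$)
$\frac{1}{g{\left(172,C{\left(s,Z{\left(-5,5 \right)} \right)} \right)}} = \frac{1}{\frac{2}{137}} = \frac{137}{2}$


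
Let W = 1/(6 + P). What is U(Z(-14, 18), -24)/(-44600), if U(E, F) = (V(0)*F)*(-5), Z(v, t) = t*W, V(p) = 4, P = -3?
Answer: -12/1115 ≈ -0.010762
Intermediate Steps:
W = ⅓ (W = 1/(6 - 3) = 1/3 = ⅓ ≈ 0.33333)
Z(v, t) = t/3 (Z(v, t) = t*(⅓) = t/3)
U(E, F) = -20*F (U(E, F) = (4*F)*(-5) = -20*F)
U(Z(-14, 18), -24)/(-44600) = -20*(-24)/(-44600) = 480*(-1/44600) = -12/1115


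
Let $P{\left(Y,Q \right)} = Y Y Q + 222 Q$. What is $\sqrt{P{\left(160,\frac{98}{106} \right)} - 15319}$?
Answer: $\frac{\sqrt{24028663}}{53} \approx 92.489$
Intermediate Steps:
$P{\left(Y,Q \right)} = 222 Q + Q Y^{2}$ ($P{\left(Y,Q \right)} = Y^{2} Q + 222 Q = Q Y^{2} + 222 Q = 222 Q + Q Y^{2}$)
$\sqrt{P{\left(160,\frac{98}{106} \right)} - 15319} = \sqrt{\frac{98}{106} \left(222 + 160^{2}\right) - 15319} = \sqrt{98 \cdot \frac{1}{106} \left(222 + 25600\right) - 15319} = \sqrt{\frac{49}{53} \cdot 25822 - 15319} = \sqrt{\frac{1265278}{53} - 15319} = \sqrt{\frac{453371}{53}} = \frac{\sqrt{24028663}}{53}$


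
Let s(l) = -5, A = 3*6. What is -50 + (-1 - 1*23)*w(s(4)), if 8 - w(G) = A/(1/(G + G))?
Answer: -4562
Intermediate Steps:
A = 18
w(G) = 8 - 36*G (w(G) = 8 - 18/(1/(G + G)) = 8 - 18/(1/(2*G)) = 8 - 18*2*G = 8 - 36*G)
-50 + (-1 - 1*23)*w(s(4)) = -50 + (-1 - 1*23)*(8 - 36*(-5)) = -50 + (-1 - 23)*(8 + 180) = -50 - 24*188 = -50 - 4512 = -4562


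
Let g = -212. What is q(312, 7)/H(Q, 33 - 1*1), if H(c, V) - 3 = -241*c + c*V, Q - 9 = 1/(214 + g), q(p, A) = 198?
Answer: -396/3965 ≈ -0.099874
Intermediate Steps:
Q = 19/2 (Q = 9 + 1/(214 - 212) = 9 + 1/2 = 9 + ½ = 19/2 ≈ 9.5000)
H(c, V) = 3 - 241*c + V*c (H(c, V) = 3 + (-241*c + c*V) = 3 + (-241*c + V*c) = 3 - 241*c + V*c)
q(312, 7)/H(Q, 33 - 1*1) = 198/(3 - 241*19/2 + (33 - 1*1)*(19/2)) = 198/(3 - 4579/2 + (33 - 1)*(19/2)) = 198/(3 - 4579/2 + 32*(19/2)) = 198/(3 - 4579/2 + 304) = 198/(-3965/2) = 198*(-2/3965) = -396/3965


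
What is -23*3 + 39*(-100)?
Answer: -3969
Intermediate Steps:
-23*3 + 39*(-100) = -69 - 3900 = -3969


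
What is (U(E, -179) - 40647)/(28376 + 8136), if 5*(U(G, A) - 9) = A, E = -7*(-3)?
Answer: -203369/182560 ≈ -1.1140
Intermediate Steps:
E = 21
U(G, A) = 9 + A/5
(U(E, -179) - 40647)/(28376 + 8136) = ((9 + (1/5)*(-179)) - 40647)/(28376 + 8136) = ((9 - 179/5) - 40647)/36512 = (-134/5 - 40647)*(1/36512) = -203369/5*1/36512 = -203369/182560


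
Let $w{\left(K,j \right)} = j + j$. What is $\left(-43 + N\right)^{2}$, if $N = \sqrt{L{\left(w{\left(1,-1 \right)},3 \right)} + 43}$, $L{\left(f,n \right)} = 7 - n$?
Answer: $\left(43 - \sqrt{47}\right)^{2} \approx 1306.4$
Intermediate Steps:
$w{\left(K,j \right)} = 2 j$
$N = \sqrt{47}$ ($N = \sqrt{\left(7 - 3\right) + 43} = \sqrt{4 + 43} = \sqrt{47} \approx 6.8557$)
$\left(-43 + N\right)^{2} = \left(-43 + \sqrt{47}\right)^{2}$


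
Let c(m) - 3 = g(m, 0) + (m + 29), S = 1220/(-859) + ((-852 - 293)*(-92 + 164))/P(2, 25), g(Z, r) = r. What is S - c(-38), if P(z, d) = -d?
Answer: 14182862/4295 ≈ 3302.2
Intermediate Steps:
S = 14157092/4295 (S = 1220/(-859) + ((-852 - 293)*(-92 + 164))/((-1*25)) = 1220*(-1/859) - 1145*72/(-25) = -1220/859 - 82440*(-1/25) = -1220/859 + 16488/5 = 14157092/4295 ≈ 3296.2)
c(m) = 32 + m (c(m) = 3 + (0 + (m + 29)) = 3 + (0 + (29 + m)) = 3 + (29 + m) = 32 + m)
S - c(-38) = 14157092/4295 - (32 - 38) = 14157092/4295 - 1*(-6) = 14157092/4295 + 6 = 14182862/4295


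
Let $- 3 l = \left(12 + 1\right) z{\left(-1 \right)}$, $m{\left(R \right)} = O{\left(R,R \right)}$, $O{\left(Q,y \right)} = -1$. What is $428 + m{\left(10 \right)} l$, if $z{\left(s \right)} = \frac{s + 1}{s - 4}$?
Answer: $428$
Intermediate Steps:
$m{\left(R \right)} = -1$
$z{\left(s \right)} = \frac{1 + s}{-4 + s}$
$l = 0$ ($l = - \frac{\left(12 + 1\right) \frac{1 - 1}{-4 - 1}}{3} = - \frac{13 \frac{1}{-5} \cdot 0}{3} = - \frac{13 \left(\left(- \frac{1}{5}\right) 0\right)}{3} = - \frac{13 \cdot 0}{3} = \left(- \frac{1}{3}\right) 0 = 0$)
$428 + m{\left(10 \right)} l = 428 - 0 = 428 + 0 = 428$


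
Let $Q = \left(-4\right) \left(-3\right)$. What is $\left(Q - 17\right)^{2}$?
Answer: $25$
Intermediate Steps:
$Q = 12$
$\left(Q - 17\right)^{2} = \left(12 - 17\right)^{2} = \left(-5\right)^{2} = 25$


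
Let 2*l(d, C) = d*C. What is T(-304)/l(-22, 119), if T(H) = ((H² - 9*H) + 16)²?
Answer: -9056948224/1309 ≈ -6.9190e+6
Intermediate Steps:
l(d, C) = C*d/2 (l(d, C) = (d*C)/2 = (C*d)/2 = C*d/2)
T(H) = (16 + H² - 9*H)²
T(-304)/l(-22, 119) = (16 + (-304)² - 9*(-304))²/(((½)*119*(-22))) = (16 + 92416 + 2736)²/(-1309) = 95168²*(-1/1309) = 9056948224*(-1/1309) = -9056948224/1309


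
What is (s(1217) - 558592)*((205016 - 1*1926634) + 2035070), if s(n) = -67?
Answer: -175112780868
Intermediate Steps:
(s(1217) - 558592)*((205016 - 1*1926634) + 2035070) = (-67 - 558592)*((205016 - 1*1926634) + 2035070) = -558659*((205016 - 1926634) + 2035070) = -558659*(-1721618 + 2035070) = -558659*313452 = -175112780868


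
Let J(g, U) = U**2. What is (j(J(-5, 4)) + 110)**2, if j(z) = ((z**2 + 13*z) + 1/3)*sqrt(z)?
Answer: 34833604/9 ≈ 3.8704e+6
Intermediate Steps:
j(z) = sqrt(z)*(1/3 + z**2 + 13*z) (j(z) = ((z**2 + 13*z) + 1/3)*sqrt(z) = (1/3 + z**2 + 13*z)*sqrt(z) = sqrt(z)*(1/3 + z**2 + 13*z))
(j(J(-5, 4)) + 110)**2 = (sqrt(4**2)*(1/3 + (4**2)**2 + 13*4**2) + 110)**2 = (sqrt(16)*(1/3 + 16**2 + 13*16) + 110)**2 = (4*(1/3 + 256 + 208) + 110)**2 = (4*(1393/3) + 110)**2 = (5572/3 + 110)**2 = (5902/3)**2 = 34833604/9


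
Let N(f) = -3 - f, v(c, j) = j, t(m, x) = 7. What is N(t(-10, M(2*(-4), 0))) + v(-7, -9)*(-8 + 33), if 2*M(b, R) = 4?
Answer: -235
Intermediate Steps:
M(b, R) = 2 (M(b, R) = (1/2)*4 = 2)
N(t(-10, M(2*(-4), 0))) + v(-7, -9)*(-8 + 33) = (-3 - 1*7) - 9*(-8 + 33) = (-3 - 7) - 9*25 = -10 - 225 = -235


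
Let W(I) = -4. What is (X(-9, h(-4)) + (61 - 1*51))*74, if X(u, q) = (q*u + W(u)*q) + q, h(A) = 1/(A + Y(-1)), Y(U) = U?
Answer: 4588/5 ≈ 917.60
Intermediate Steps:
h(A) = 1/(-1 + A) (h(A) = 1/(A - 1) = 1/(-1 + A))
X(u, q) = -3*q + q*u (X(u, q) = (q*u - 4*q) + q = (-4*q + q*u) + q = -3*q + q*u)
(X(-9, h(-4)) + (61 - 1*51))*74 = ((-3 - 9)/(-1 - 4) + (61 - 1*51))*74 = (-12/(-5) + (61 - 51))*74 = (-1/5*(-12) + 10)*74 = (12/5 + 10)*74 = (62/5)*74 = 4588/5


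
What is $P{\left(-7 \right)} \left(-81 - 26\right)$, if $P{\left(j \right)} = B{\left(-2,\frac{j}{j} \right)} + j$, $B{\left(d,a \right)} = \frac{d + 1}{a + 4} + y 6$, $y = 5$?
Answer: $- \frac{12198}{5} \approx -2439.6$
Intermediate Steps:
$B{\left(d,a \right)} = 30 + \frac{1 + d}{4 + a}$ ($B{\left(d,a \right)} = \frac{d + 1}{a + 4} + 5 \cdot 6 = \frac{1 + d}{4 + a} + 30 = 30 + \frac{1 + d}{4 + a}$)
$P{\left(j \right)} = \frac{149}{5} + j$ ($P{\left(j \right)} = \frac{121 - 2 + 30 \frac{j}{j}}{4 + \frac{j}{j}} + j = \frac{121 - 2 + 30 \cdot 1}{4 + 1} + j = \frac{121 - 2 + 30}{5} + j = \frac{1}{5} \cdot 149 + j = \frac{149}{5} + j$)
$P{\left(-7 \right)} \left(-81 - 26\right) = \left(\frac{149}{5} - 7\right) \left(-81 - 26\right) = \frac{114}{5} \left(-107\right) = - \frac{12198}{5}$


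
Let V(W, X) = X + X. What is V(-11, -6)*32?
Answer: -384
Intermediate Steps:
V(W, X) = 2*X
V(-11, -6)*32 = (2*(-6))*32 = -12*32 = -384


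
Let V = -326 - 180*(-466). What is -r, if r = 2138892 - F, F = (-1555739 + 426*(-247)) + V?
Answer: -3716299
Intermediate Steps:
V = 83554 (V = -326 + 83880 = 83554)
F = -1577407 (F = (-1555739 + 426*(-247)) + 83554 = (-1555739 - 105222) + 83554 = -1660961 + 83554 = -1577407)
r = 3716299 (r = 2138892 - 1*(-1577407) = 2138892 + 1577407 = 3716299)
-r = -1*3716299 = -3716299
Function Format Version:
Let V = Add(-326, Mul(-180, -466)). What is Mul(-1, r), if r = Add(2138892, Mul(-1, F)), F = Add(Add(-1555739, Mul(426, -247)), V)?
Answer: -3716299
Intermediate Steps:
V = 83554 (V = Add(-326, 83880) = 83554)
F = -1577407 (F = Add(Add(-1555739, Mul(426, -247)), 83554) = Add(Add(-1555739, -105222), 83554) = Add(-1660961, 83554) = -1577407)
r = 3716299 (r = Add(2138892, Mul(-1, -1577407)) = Add(2138892, 1577407) = 3716299)
Mul(-1, r) = Mul(-1, 3716299) = -3716299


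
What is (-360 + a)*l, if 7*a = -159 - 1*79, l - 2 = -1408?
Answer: 553964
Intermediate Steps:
l = -1406 (l = 2 - 1408 = -1406)
a = -34 (a = (-159 - 1*79)/7 = (-159 - 79)/7 = (⅐)*(-238) = -34)
(-360 + a)*l = (-360 - 34)*(-1406) = -394*(-1406) = 553964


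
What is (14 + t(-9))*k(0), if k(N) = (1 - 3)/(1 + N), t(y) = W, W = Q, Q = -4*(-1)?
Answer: -36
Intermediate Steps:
Q = 4
W = 4
t(y) = 4
k(N) = -2/(1 + N)
(14 + t(-9))*k(0) = (14 + 4)*(-2/(1 + 0)) = 18*(-2/1) = 18*(-2*1) = 18*(-2) = -36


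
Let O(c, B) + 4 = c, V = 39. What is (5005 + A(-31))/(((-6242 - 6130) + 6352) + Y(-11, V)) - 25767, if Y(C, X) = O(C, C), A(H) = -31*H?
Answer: -155509811/6035 ≈ -25768.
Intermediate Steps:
O(c, B) = -4 + c
Y(C, X) = -4 + C
(5005 + A(-31))/(((-6242 - 6130) + 6352) + Y(-11, V)) - 25767 = (5005 - 31*(-31))/(((-6242 - 6130) + 6352) + (-4 - 11)) - 25767 = (5005 + 961)/((-12372 + 6352) - 15) - 25767 = 5966/(-6020 - 15) - 25767 = 5966/(-6035) - 25767 = 5966*(-1/6035) - 25767 = -5966/6035 - 25767 = -155509811/6035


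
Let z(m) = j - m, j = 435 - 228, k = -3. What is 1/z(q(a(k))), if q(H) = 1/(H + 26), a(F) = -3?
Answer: 23/4760 ≈ 0.0048319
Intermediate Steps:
q(H) = 1/(26 + H)
j = 207
z(m) = 207 - m
1/z(q(a(k))) = 1/(207 - 1/(26 - 3)) = 1/(207 - 1/23) = 1/(4760/23) = 23/4760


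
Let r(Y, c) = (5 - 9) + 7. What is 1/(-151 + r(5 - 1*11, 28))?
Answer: -1/148 ≈ -0.0067568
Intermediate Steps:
r(Y, c) = 3 (r(Y, c) = -4 + 7 = 3)
1/(-151 + r(5 - 1*11, 28)) = 1/(-151 + 3) = 1/(-148) = -1/148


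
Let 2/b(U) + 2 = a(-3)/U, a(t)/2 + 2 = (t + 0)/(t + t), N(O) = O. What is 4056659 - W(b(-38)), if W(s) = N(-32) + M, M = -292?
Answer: 4056983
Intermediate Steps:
a(t) = -3 (a(t) = -4 + 2*((t + 0)/(t + t)) = -4 + 2*(t/((2*t))) = -4 + 2*(t*(1/(2*t))) = -4 + 2*(½) = -4 + 1 = -3)
b(U) = 2/(-2 - 3/U)
W(s) = -324 (W(s) = -32 - 292 = -324)
4056659 - W(b(-38)) = 4056659 - 1*(-324) = 4056659 + 324 = 4056983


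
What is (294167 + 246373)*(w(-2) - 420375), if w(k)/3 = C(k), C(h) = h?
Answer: -227232745740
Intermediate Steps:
w(k) = 3*k
(294167 + 246373)*(w(-2) - 420375) = (294167 + 246373)*(3*(-2) - 420375) = 540540*(-6 - 420375) = 540540*(-420381) = -227232745740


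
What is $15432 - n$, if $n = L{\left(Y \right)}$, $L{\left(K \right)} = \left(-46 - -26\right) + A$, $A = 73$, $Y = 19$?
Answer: $15379$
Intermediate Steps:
$L{\left(K \right)} = 53$ ($L{\left(K \right)} = \left(-46 - -26\right) + 73 = \left(-46 + 26\right) + 73 = -20 + 73 = 53$)
$n = 53$
$15432 - n = 15432 - 53 = 15379$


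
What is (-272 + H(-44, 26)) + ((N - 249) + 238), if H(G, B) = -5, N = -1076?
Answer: -1364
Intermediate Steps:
(-272 + H(-44, 26)) + ((N - 249) + 238) = (-272 - 5) + ((-1076 - 249) + 238) = -277 + (-1325 + 238) = -277 - 1087 = -1364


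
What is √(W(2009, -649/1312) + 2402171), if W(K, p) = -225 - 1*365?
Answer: √2401581 ≈ 1549.7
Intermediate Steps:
W(K, p) = -590 (W(K, p) = -225 - 365 = -590)
√(W(2009, -649/1312) + 2402171) = √(-590 + 2402171) = √2401581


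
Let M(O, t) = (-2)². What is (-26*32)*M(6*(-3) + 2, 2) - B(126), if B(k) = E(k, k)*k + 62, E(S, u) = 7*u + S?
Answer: -130398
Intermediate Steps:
E(S, u) = S + 7*u
M(O, t) = 4
B(k) = 62 + 8*k² (B(k) = (k + 7*k)*k + 62 = (8*k)*k + 62 = 8*k² + 62 = 62 + 8*k²)
(-26*32)*M(6*(-3) + 2, 2) - B(126) = -26*32*4 - (62 + 8*126²) = -832*4 - (62 + 8*15876) = -3328 - (62 + 127008) = -3328 - 1*127070 = -3328 - 127070 = -130398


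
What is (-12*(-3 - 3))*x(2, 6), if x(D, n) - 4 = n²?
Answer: 2880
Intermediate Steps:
x(D, n) = 4 + n²
(-12*(-3 - 3))*x(2, 6) = (-12*(-3 - 3))*(4 + 6²) = (-12*(-6))*(4 + 36) = 72*40 = 2880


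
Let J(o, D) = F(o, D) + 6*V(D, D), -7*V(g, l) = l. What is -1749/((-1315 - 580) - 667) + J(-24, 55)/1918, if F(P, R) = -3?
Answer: 268843/409493 ≈ 0.65653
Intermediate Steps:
V(g, l) = -l/7
J(o, D) = -3 - 6*D/7 (J(o, D) = -3 + 6*(-D/7) = -3 - 6*D/7)
-1749/((-1315 - 580) - 667) + J(-24, 55)/1918 = -1749/((-1315 - 580) - 667) + (-3 - 6/7*55)/1918 = -1749/(-1895 - 667) + (-3 - 330/7)*(1/1918) = -1749/(-2562) - 351/7*1/1918 = -1749*(-1/2562) - 351/13426 = 583/854 - 351/13426 = 268843/409493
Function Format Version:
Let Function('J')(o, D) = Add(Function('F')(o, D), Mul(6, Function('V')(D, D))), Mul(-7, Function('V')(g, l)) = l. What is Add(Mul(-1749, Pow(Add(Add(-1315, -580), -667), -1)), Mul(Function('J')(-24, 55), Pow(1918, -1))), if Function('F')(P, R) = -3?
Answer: Rational(268843, 409493) ≈ 0.65653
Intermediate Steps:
Function('V')(g, l) = Mul(Rational(-1, 7), l)
Function('J')(o, D) = Add(-3, Mul(Rational(-6, 7), D)) (Function('J')(o, D) = Add(-3, Mul(6, Mul(Rational(-1, 7), D))) = Add(-3, Mul(Rational(-6, 7), D)))
Add(Mul(-1749, Pow(Add(Add(-1315, -580), -667), -1)), Mul(Function('J')(-24, 55), Pow(1918, -1))) = Add(Mul(-1749, Pow(Add(Add(-1315, -580), -667), -1)), Mul(Add(-3, Mul(Rational(-6, 7), 55)), Pow(1918, -1))) = Add(Mul(-1749, Pow(Add(-1895, -667), -1)), Mul(Add(-3, Rational(-330, 7)), Rational(1, 1918))) = Add(Mul(-1749, Pow(-2562, -1)), Mul(Rational(-351, 7), Rational(1, 1918))) = Add(Mul(-1749, Rational(-1, 2562)), Rational(-351, 13426)) = Add(Rational(583, 854), Rational(-351, 13426)) = Rational(268843, 409493)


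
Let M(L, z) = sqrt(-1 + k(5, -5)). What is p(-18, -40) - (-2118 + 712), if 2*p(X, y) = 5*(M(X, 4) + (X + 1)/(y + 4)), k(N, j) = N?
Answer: 101677/72 ≈ 1412.2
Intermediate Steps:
M(L, z) = 2 (M(L, z) = sqrt(-1 + 5) = sqrt(4) = 2)
p(X, y) = 5 + 5*(1 + X)/(2*(4 + y)) (p(X, y) = (5*(2 + (X + 1)/(y + 4)))/2 = (5*(2 + (1 + X)/(4 + y)))/2 = (10 + 5*(1 + X)/(4 + y))/2 = 5 + 5*(1 + X)/(2*(4 + y)))
p(-18, -40) - (-2118 + 712) = 5*(9 - 18 + 2*(-40))/(2*(4 - 40)) - (-2118 + 712) = (5/2)*(9 - 18 - 80)/(-36) - 1*(-1406) = (5/2)*(-1/36)*(-89) + 1406 = 445/72 + 1406 = 101677/72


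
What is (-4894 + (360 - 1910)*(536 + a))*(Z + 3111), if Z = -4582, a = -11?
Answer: 1204225324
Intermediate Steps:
(-4894 + (360 - 1910)*(536 + a))*(Z + 3111) = (-4894 + (360 - 1910)*(536 - 11))*(-4582 + 3111) = (-4894 - 1550*525)*(-1471) = (-4894 - 813750)*(-1471) = -818644*(-1471) = 1204225324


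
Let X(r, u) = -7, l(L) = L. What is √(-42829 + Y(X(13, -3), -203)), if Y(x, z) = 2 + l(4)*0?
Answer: I*√42827 ≈ 206.95*I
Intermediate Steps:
Y(x, z) = 2 (Y(x, z) = 2 + 4*0 = 2 + 0 = 2)
√(-42829 + Y(X(13, -3), -203)) = √(-42829 + 2) = √(-42827) = I*√42827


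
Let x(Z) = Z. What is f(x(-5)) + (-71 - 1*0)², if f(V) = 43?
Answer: 5084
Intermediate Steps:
f(x(-5)) + (-71 - 1*0)² = 43 + (-71 - 1*0)² = 43 + (-71 + 0)² = 43 + (-71)² = 43 + 5041 = 5084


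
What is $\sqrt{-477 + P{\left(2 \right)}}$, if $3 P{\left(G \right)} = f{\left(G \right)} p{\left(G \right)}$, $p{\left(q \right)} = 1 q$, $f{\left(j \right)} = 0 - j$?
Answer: $\frac{i \sqrt{4305}}{3} \approx 21.871 i$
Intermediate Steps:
$f{\left(j \right)} = - j$
$p{\left(q \right)} = q$
$P{\left(G \right)} = - \frac{G^{2}}{3}$ ($P{\left(G \right)} = \frac{- G G}{3} = \frac{\left(-1\right) G^{2}}{3} = - \frac{G^{2}}{3}$)
$\sqrt{-477 + P{\left(2 \right)}} = \sqrt{-477 - \frac{2^{2}}{3}} = \sqrt{-477 - \frac{4}{3}} = \sqrt{- \frac{1435}{3}} = \frac{i \sqrt{4305}}{3}$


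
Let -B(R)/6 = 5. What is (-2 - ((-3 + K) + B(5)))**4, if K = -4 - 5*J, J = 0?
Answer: 1500625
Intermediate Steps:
B(R) = -30 (B(R) = -6*5 = -30)
K = -4 (K = -4 - 5*0 = -4 + 0 = -4)
(-2 - ((-3 + K) + B(5)))**4 = (-2 - ((-3 - 4) - 30))**4 = (-2 - (-7 - 30))**4 = (-2 - 1*(-37))**4 = (-2 + 37)**4 = 35**4 = 1500625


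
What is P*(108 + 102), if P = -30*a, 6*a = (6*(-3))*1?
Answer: 18900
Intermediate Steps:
a = -3 (a = ((6*(-3))*1)/6 = (-18*1)/6 = (⅙)*(-18) = -3)
P = 90 (P = -30*(-3) = 90)
P*(108 + 102) = 90*(108 + 102) = 90*210 = 18900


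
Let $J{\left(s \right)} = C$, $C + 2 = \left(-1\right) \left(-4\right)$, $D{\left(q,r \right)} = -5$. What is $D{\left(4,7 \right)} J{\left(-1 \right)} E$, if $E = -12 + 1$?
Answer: $110$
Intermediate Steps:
$C = 2$ ($C = -2 - -4 = -2 + 4 = 2$)
$J{\left(s \right)} = 2$
$E = -11$
$D{\left(4,7 \right)} J{\left(-1 \right)} E = \left(-5\right) 2 \left(-11\right) = \left(-10\right) \left(-11\right) = 110$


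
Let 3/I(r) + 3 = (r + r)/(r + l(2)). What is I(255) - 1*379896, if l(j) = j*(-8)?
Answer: -26213063/69 ≈ -3.7990e+5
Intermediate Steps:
l(j) = -8*j
I(r) = 3/(-3 + 2*r/(-16 + r)) (I(r) = 3/(-3 + (r + r)/(r - 8*2)) = 3/(-3 + (2*r)/(r - 16)) = 3/(-3 + (2*r)/(-16 + r)) = 3/(-3 + 2*r/(-16 + r)))
I(255) - 1*379896 = 3*(16 - 1*255)/(-48 + 255) - 1*379896 = 3*(16 - 255)/207 - 379896 = 3*(1/207)*(-239) - 379896 = -239/69 - 379896 = -26213063/69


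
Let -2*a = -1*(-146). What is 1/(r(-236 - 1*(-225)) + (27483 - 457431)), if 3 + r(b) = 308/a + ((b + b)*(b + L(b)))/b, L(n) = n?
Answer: -73/31389943 ≈ -2.3256e-6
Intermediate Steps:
a = -73 (a = -(-1)*(-146)/2 = -1/2*146 = -73)
r(b) = -527/73 + 4*b (r(b) = -3 + (308/(-73) + ((b + b)*(b + b))/b) = -3 + (308*(-1/73) + ((2*b)*(2*b))/b) = -3 + (-308/73 + (4*b**2)/b) = -3 + (-308/73 + 4*b) = -527/73 + 4*b)
1/(r(-236 - 1*(-225)) + (27483 - 457431)) = 1/((-527/73 + 4*(-236 - 1*(-225))) + (27483 - 457431)) = 1/((-527/73 + 4*(-236 + 225)) - 429948) = 1/((-527/73 + 4*(-11)) - 429948) = 1/((-527/73 - 44) - 429948) = 1/(-3739/73 - 429948) = 1/(-31389943/73) = -73/31389943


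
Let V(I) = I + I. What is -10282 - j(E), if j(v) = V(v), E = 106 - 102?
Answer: -10290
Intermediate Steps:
E = 4
V(I) = 2*I
j(v) = 2*v
-10282 - j(E) = -10282 - 2*4 = -10282 - 1*8 = -10282 - 8 = -10290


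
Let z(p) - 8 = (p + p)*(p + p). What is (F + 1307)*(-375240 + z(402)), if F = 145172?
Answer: 39722761136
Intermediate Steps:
z(p) = 8 + 4*p**2 (z(p) = 8 + (p + p)*(p + p) = 8 + (2*p)*(2*p) = 8 + 4*p**2)
(F + 1307)*(-375240 + z(402)) = (145172 + 1307)*(-375240 + (8 + 4*402**2)) = 146479*(-375240 + (8 + 4*161604)) = 146479*(-375240 + (8 + 646416)) = 146479*(-375240 + 646424) = 146479*271184 = 39722761136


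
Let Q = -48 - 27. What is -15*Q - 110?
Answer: 1015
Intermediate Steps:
Q = -75
-15*Q - 110 = -15*(-75) - 110 = 1125 - 110 = 1015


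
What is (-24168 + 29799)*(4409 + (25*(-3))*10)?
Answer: 20603829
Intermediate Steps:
(-24168 + 29799)*(4409 + (25*(-3))*10) = 5631*(4409 - 75*10) = 5631*(4409 - 750) = 5631*3659 = 20603829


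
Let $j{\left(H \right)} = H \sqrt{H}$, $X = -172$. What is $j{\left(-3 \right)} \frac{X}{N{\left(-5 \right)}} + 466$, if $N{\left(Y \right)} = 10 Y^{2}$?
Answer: $466 + \frac{258 i \sqrt{3}}{125} \approx 466.0 + 3.575 i$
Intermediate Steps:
$j{\left(H \right)} = H^{\frac{3}{2}}$
$j{\left(-3 \right)} \frac{X}{N{\left(-5 \right)}} + 466 = \left(-3\right)^{\frac{3}{2}} \left(- \frac{172}{10 \left(-5\right)^{2}}\right) + 466 = - 3 i \sqrt{3} \left(- \frac{172}{10 \cdot 25}\right) + 466 = - 3 i \sqrt{3} \left(- \frac{172}{250}\right) + 466 = - 3 i \sqrt{3} \left(\left(-172\right) \frac{1}{250}\right) + 466 = - 3 i \sqrt{3} \left(- \frac{86}{125}\right) + 466 = \frac{258 i \sqrt{3}}{125} + 466 = 466 + \frac{258 i \sqrt{3}}{125}$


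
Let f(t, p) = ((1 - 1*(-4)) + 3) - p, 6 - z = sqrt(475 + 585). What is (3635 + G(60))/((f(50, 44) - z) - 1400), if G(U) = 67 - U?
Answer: -437647/173192 - 607*sqrt(265)/173192 ≈ -2.5840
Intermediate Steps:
z = 6 - 2*sqrt(265) (z = 6 - sqrt(475 + 585) = 6 - sqrt(1060) = 6 - 2*sqrt(265) ≈ -26.558)
f(t, p) = 8 - p (f(t, p) = ((1 + 4) + 3) - p = (5 + 3) - p = 8 - p)
(3635 + G(60))/((f(50, 44) - z) - 1400) = (3635 + (67 - 1*60))/(((8 - 1*44) - (6 - 2*sqrt(265))) - 1400) = (3635 + (67 - 60))/(((8 - 44) + (-6 + 2*sqrt(265))) - 1400) = (3635 + 7)/((-36 + (-6 + 2*sqrt(265))) - 1400) = 3642/((-42 + 2*sqrt(265)) - 1400) = 3642/(-1442 + 2*sqrt(265))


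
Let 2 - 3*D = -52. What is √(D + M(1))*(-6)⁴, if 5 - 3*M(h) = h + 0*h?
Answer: 432*√174 ≈ 5698.5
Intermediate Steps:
D = 18 (D = ⅔ - ⅓*(-52) = ⅔ + 52/3 = 18)
M(h) = 5/3 - h/3 (M(h) = 5/3 - (h + 0*h)/3 = 5/3 - (h + 0)/3 = 5/3 - h/3)
√(D + M(1))*(-6)⁴ = √(18 + (5/3 - ⅓*1))*(-6)⁴ = √(18 + (5/3 - ⅓))*1296 = √(18 + 4/3)*1296 = √(58/3)*1296 = (√174/3)*1296 = 432*√174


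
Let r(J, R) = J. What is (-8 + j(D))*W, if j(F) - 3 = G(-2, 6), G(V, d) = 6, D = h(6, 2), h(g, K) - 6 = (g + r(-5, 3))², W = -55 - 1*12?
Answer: -67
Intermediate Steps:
W = -67 (W = -55 - 12 = -67)
h(g, K) = 6 + (-5 + g)² (h(g, K) = 6 + (g - 5)² = 6 + (-5 + g)²)
D = 7 (D = 6 + (-5 + 6)² = 6 + 1² = 6 + 1 = 7)
j(F) = 9 (j(F) = 3 + 6 = 9)
(-8 + j(D))*W = (-8 + 9)*(-67) = 1*(-67) = -67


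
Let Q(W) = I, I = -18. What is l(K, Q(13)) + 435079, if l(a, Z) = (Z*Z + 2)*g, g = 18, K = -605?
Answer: 440947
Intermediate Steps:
Q(W) = -18
l(a, Z) = 36 + 18*Z² (l(a, Z) = (Z*Z + 2)*18 = (Z² + 2)*18 = (2 + Z²)*18 = 36 + 18*Z²)
l(K, Q(13)) + 435079 = (36 + 18*(-18)²) + 435079 = (36 + 18*324) + 435079 = (36 + 5832) + 435079 = 5868 + 435079 = 440947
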